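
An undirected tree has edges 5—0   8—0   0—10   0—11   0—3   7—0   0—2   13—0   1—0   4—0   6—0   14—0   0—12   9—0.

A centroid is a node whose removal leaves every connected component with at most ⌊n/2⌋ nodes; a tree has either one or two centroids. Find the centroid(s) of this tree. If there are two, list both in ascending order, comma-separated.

If 0 is removed the pieces have sizes 1, 1, 1, 1, 1, 1, 1, 1, 1, 1, 1, 1, 1, 1, all ≤ ⌊15/2⌋ = 7.
No neighbour of 0 does as well, so 0 is the unique centroid.

0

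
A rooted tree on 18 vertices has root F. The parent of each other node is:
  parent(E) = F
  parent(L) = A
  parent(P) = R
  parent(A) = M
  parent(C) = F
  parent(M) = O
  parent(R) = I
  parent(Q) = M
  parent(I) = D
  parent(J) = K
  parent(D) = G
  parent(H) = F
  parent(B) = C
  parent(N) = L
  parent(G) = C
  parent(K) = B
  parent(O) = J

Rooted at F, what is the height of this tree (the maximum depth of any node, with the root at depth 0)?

9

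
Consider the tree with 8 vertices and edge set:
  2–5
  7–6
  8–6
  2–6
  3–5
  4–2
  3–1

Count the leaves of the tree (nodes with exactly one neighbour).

Degree-1 nodes: 1, 4, 7, 8 — 4 of them.

4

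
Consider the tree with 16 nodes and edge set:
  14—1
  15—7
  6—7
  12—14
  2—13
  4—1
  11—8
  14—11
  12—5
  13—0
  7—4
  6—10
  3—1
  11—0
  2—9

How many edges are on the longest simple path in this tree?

Starting from 9, a farthest node is 10 at distance 10.
One longest path: 9–2–13–0–11–14–1–4–7–6–10.
So the diameter is 10.

10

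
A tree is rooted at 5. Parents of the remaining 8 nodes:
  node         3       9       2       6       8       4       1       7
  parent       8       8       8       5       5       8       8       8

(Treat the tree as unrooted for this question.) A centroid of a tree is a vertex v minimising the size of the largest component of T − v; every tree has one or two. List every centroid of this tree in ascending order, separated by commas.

Removing 8 splits the tree into components of sizes 2, 1, 1, 1, 1, 1, 1; the largest is 2 ≤ ⌊9/2⌋ = 4.
No neighbour of 8 does as well, so 8 is the unique centroid.

8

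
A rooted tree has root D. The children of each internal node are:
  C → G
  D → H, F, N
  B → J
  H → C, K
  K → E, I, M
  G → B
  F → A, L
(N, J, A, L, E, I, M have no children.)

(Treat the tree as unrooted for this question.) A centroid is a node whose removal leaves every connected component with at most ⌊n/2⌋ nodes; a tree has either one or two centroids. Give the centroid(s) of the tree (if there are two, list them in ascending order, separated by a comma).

H

Delete H: the remaining components have sizes 5, 4, 4. Max 5 ≤ 7, so H is a centroid.
No neighbour of H does as well, so H is the unique centroid.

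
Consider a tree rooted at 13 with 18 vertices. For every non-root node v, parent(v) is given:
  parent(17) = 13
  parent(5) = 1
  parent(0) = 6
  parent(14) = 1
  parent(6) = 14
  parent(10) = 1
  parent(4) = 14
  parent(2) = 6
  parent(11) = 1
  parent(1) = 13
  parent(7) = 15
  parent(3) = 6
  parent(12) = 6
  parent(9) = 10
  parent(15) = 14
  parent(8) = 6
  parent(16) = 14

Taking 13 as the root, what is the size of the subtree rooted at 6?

6

The subtree rooted at 6 contains: 6, 0, 2, 12, 8, 3 — 6 nodes.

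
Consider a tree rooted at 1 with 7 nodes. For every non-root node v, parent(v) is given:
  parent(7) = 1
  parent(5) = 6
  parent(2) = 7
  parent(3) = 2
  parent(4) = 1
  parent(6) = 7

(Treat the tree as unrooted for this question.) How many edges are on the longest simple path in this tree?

Starting from 5, a farthest node is 4 at distance 4.
One longest path: 5-6-7-1-4.
So the diameter is 4.

4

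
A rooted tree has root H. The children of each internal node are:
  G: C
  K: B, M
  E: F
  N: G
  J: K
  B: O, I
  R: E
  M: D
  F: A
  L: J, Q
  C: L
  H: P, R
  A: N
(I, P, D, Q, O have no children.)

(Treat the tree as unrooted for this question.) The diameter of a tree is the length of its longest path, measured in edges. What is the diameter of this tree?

13

Starting from D, a farthest node is P at distance 13.
One longest path: D–M–K–J–L–C–G–N–A–F–E–R–H–P.
So the diameter is 13.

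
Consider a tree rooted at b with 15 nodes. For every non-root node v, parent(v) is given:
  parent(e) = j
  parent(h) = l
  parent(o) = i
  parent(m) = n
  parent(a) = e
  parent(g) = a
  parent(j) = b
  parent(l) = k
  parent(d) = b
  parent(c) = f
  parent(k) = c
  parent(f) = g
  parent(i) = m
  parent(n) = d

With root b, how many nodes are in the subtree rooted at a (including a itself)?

7

The subtree rooted at a contains: a, g, f, c, k, l, h — 7 nodes.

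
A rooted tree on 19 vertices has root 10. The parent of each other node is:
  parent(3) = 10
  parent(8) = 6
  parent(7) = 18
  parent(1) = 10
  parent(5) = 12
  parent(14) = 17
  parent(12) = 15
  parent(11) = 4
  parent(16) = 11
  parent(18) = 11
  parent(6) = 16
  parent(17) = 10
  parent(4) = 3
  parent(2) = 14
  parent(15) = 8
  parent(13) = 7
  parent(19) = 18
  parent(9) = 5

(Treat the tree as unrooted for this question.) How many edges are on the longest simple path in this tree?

13

A longest path is 9 - 5 - 12 - 15 - 8 - 6 - 16 - 11 - 4 - 3 - 10 - 17 - 14 - 2, with 13 edges.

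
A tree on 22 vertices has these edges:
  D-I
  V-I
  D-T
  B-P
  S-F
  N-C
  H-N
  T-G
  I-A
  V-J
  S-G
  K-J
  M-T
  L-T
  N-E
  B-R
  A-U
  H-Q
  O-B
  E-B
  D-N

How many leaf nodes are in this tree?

Exactly 10 nodes have a single neighbour: C, F, K, L, M, O, P, Q, R, U.

10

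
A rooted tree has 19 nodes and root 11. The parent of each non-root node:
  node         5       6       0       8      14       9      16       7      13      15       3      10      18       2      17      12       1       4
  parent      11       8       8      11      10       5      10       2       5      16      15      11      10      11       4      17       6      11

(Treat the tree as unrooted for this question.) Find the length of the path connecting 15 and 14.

3

The path is 15 - 16 - 10 - 14, which has 3 edges.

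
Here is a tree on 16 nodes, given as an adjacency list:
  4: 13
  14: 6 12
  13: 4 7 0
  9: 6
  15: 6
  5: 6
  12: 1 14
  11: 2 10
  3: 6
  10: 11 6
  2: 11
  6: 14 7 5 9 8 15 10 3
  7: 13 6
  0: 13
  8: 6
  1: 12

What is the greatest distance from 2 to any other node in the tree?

The node farthest from 2 is 0 (4, 1 also at distance 6), via 2 – 11 – 10 – 6 – 7 – 13 – 0 — 6 edges.

6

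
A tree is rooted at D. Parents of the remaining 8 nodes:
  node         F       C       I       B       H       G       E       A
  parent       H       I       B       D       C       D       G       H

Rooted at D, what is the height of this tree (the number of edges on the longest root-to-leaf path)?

F sits deepest: D – B – I – C – H – F — 5 edges from the root.

5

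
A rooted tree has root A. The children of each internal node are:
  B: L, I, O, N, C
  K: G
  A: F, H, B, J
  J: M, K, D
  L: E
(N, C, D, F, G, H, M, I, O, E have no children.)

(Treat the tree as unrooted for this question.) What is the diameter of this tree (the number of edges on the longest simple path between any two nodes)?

6

BFS from E reaches G last, at distance 6; BFS from G confirms no node is farther.
Path: E – L – B – A – J – K – G.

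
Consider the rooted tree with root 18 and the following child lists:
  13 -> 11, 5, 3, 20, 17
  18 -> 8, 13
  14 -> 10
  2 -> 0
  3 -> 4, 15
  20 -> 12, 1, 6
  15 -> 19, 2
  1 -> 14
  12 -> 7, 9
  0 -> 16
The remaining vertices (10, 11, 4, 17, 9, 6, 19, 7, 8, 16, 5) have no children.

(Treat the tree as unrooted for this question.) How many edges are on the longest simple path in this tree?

BFS from 16 reaches 10 last, at distance 9; BFS from 10 confirms no node is farther.
Path: 16 - 0 - 2 - 15 - 3 - 13 - 20 - 1 - 14 - 10.

9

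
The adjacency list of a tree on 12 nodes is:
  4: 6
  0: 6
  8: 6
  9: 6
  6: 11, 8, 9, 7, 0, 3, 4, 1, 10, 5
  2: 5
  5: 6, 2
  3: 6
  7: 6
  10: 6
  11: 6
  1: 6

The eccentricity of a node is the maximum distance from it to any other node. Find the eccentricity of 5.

2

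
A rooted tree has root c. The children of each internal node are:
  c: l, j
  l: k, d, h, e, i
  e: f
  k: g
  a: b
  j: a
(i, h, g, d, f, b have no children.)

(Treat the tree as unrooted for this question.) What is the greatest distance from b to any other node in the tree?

A farthest node from b is f (g also at distance 6).
The path b-a-j-c-l-e-f has 6 edges.

6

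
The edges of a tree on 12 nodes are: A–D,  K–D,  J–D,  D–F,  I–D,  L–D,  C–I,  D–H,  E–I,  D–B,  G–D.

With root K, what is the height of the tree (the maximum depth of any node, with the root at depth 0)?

3

The longest root-to-leaf path is K – D – I – E (3 edges).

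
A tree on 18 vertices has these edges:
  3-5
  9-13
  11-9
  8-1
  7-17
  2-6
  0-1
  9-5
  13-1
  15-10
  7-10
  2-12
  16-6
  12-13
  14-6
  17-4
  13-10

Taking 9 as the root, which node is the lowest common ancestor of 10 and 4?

10

Path 10→root: 10 13 9; path 4→root: 4 17 7 10 13 9.
First common node: 10.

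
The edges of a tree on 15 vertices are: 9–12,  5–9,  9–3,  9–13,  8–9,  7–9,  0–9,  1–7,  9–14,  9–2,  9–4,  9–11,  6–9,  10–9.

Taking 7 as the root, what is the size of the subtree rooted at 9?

13

9's subtree: {9, 3, 10, 4, 6, 2, 12, 13, 8, 14, 5, 0, 11}, size 13.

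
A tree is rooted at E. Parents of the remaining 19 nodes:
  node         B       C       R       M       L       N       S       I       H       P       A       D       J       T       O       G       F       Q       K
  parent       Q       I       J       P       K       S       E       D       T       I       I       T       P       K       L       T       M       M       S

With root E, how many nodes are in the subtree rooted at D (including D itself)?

11

The subtree rooted at D contains: D, I, P, C, A, M, J, F, Q, R, B — 11 nodes.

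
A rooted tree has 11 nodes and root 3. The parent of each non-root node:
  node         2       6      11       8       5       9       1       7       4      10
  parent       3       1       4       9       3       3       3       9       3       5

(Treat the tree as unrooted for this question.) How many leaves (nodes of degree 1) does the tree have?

Exactly 6 nodes have a single neighbour: 2, 6, 7, 8, 10, 11.

6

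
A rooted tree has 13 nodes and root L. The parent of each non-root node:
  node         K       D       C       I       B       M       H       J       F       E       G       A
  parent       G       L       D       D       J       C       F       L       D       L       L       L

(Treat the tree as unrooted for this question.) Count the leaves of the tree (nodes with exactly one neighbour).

7

Exactly 7 nodes have a single neighbour: A, B, E, H, I, K, M.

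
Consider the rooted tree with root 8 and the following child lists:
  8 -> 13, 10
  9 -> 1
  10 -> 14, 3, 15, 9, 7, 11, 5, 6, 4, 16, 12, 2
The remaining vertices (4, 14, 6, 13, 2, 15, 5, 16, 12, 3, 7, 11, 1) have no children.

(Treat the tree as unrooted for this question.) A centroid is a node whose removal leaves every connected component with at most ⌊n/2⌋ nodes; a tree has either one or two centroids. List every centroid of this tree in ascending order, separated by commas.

Removing 10 splits the tree into components of sizes 2, 2, 1, 1, 1, 1, 1, 1, 1, 1, 1, 1, 1; the largest is 2 ≤ ⌊16/2⌋ = 8.
Every other node leaves some component of size > 8, so the centroid is unique.

10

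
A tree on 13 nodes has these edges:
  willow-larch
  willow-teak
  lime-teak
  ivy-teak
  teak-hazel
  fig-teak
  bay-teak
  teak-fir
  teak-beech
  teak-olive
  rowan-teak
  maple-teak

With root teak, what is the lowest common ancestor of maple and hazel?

maple's ancestor chain is maple, teak and hazel's is hazel, teak; they first meet at teak.

teak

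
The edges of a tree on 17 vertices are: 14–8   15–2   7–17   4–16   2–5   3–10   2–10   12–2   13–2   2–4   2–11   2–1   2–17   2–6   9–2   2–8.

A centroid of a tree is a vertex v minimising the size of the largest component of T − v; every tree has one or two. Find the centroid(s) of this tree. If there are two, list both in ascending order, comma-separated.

2

Removing 2 splits the tree into components of sizes 2, 2, 2, 2, 1, 1, 1, 1, 1, 1, 1, 1; the largest is 2 ≤ ⌊17/2⌋ = 8.
No neighbour of 2 does as well, so 2 is the unique centroid.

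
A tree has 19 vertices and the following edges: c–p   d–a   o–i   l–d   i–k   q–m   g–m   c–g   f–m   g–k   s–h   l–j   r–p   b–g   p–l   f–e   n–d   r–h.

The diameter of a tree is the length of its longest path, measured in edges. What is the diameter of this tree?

8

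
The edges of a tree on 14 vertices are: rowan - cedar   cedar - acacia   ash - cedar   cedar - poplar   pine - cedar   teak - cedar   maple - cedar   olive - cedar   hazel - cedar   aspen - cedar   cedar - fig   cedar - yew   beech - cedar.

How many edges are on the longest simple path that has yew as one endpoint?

2

The node farthest from yew is acacia (pine, ash, beech, teak, aspen, maple, rowan, olive, hazel, fig, poplar also at distance 2), via yew – cedar – acacia — 2 edges.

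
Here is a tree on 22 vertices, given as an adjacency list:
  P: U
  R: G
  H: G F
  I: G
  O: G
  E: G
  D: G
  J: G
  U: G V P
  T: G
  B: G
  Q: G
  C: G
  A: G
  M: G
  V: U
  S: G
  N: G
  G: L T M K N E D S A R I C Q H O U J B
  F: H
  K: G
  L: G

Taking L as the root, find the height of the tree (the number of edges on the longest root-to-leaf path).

3

The longest root-to-leaf path is L-G-H-F (3 edges).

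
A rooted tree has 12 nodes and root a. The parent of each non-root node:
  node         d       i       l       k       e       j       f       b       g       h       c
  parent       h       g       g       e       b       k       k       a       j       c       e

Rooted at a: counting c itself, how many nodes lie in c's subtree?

3

The subtree rooted at c contains: c, h, d — 3 nodes.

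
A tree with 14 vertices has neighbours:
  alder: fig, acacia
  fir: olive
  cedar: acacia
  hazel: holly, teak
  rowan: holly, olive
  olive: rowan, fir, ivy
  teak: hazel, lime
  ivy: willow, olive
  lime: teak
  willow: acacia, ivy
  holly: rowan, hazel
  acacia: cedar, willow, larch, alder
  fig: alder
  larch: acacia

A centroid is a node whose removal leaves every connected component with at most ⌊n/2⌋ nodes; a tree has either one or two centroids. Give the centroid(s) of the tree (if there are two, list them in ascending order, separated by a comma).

ivy, olive

If olive is removed the pieces have sizes 7, 5, 1, all ≤ ⌊14/2⌋ = 7.
Its neighbour ivy also leaves a largest component of size 7, so both are centroids.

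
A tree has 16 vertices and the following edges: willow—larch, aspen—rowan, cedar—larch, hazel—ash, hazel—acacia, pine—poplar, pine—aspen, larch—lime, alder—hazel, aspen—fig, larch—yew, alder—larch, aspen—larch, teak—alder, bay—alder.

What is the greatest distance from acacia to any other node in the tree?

6

Distances from acacia peak at 6, attained at poplar.
acacia–hazel–alder–larch–aspen–pine–poplar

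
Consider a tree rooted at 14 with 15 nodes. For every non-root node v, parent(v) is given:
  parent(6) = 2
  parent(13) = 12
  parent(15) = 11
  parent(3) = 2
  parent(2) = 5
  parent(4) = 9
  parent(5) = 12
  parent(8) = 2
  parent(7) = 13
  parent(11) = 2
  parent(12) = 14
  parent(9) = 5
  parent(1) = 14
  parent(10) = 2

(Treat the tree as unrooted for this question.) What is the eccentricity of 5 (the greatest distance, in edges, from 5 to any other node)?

3

The node farthest from 5 is 1 (15, 7 also at distance 3), via 5-12-14-1 — 3 edges.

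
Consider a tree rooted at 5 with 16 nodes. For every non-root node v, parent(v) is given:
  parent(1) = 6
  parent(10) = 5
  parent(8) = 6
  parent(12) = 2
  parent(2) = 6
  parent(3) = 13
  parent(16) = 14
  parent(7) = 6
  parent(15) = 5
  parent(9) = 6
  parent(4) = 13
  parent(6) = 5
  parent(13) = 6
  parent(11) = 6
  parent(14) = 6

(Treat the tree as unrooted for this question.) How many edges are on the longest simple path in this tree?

4

BFS from 4 reaches 12 last, at distance 4; BFS from 12 confirms no node is farther.
Path: 4-13-6-2-12.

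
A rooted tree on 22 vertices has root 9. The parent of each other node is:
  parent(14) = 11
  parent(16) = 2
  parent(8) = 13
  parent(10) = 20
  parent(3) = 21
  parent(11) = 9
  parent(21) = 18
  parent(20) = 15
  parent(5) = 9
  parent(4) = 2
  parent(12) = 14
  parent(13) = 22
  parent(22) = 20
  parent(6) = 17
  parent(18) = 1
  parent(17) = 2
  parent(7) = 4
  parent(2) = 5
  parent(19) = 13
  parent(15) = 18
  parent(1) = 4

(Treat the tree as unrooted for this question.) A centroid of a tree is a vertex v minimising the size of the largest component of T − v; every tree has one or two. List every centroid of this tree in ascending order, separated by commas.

1, 4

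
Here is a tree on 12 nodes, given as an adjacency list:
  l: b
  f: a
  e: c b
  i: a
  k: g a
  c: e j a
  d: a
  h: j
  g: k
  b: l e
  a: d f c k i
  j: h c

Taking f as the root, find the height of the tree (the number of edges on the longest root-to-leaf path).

l sits deepest: f → a → c → e → b → l — 5 edges from the root.

5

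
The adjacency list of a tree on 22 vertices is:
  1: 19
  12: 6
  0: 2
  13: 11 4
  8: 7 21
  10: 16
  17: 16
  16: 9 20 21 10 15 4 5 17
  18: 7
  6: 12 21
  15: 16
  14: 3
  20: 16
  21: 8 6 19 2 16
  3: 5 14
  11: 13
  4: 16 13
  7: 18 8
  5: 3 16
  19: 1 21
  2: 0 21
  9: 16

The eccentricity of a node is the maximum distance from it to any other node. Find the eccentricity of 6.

5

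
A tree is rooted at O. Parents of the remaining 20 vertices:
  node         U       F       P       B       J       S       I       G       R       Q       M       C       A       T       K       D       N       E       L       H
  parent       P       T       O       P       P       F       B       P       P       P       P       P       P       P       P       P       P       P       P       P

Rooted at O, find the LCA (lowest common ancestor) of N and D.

N's ancestor chain is N, P, O and D's is D, P, O; they first meet at P.

P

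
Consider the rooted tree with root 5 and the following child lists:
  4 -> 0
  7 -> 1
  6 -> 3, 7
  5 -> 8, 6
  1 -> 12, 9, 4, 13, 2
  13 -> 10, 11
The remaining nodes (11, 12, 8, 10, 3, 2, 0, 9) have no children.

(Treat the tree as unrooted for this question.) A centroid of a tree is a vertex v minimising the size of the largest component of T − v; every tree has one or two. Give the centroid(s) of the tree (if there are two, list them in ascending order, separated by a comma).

1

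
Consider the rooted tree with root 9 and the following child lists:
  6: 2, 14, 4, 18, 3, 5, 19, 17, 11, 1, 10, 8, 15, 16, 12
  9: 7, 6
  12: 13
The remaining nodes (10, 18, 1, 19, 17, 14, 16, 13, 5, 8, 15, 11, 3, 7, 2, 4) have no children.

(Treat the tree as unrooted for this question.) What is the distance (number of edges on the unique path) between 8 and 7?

3

Walking from 8: 8 - 6 - 9 - 7. Length 3.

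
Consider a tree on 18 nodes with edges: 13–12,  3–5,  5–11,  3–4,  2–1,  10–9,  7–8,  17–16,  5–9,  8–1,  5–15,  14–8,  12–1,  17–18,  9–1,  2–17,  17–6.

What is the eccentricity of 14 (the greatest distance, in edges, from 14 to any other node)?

6

The node farthest from 14 is 4, via 14–8–1–9–5–3–4 — 6 edges.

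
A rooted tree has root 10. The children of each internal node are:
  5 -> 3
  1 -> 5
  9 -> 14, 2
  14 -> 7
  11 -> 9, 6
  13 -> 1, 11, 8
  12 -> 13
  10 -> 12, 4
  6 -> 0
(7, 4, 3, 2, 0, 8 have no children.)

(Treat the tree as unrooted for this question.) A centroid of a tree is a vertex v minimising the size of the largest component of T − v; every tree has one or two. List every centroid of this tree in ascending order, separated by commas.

Removing 13 splits the tree into components of sizes 7, 3, 3, 1; the largest is 7 ≤ ⌊15/2⌋ = 7.
No neighbour of 13 does as well, so 13 is the unique centroid.

13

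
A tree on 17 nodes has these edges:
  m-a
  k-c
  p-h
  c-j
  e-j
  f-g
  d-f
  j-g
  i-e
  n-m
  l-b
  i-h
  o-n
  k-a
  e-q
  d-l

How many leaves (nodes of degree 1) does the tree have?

4

Exactly 4 nodes have a single neighbour: b, o, p, q.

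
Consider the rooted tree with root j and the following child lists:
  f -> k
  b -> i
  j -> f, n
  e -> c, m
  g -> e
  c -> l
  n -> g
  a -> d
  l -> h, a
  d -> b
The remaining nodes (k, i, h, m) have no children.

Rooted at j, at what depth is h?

6

j – n – g – e – c – l – h — 6 edges.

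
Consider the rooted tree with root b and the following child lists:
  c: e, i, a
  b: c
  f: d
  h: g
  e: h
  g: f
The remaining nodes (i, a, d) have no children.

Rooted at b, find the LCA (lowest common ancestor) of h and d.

Ancestors of h (toward the root): h, e, c, b.
Ancestors of d: d, f, g, h, e, c, b.
The deepest node appearing in both lists is h.

h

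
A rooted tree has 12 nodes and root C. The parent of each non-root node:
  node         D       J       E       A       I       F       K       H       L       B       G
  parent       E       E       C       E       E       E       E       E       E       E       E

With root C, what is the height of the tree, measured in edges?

2

H sits deepest: C–E–H — 2 edges from the root.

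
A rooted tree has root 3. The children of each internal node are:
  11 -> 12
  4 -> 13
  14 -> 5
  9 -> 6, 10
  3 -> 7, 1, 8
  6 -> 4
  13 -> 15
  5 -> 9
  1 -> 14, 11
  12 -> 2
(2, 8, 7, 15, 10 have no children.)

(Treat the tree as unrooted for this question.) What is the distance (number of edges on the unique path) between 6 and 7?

6

6 – 9 – 5 – 14 – 1 – 3 – 7: 6 edges.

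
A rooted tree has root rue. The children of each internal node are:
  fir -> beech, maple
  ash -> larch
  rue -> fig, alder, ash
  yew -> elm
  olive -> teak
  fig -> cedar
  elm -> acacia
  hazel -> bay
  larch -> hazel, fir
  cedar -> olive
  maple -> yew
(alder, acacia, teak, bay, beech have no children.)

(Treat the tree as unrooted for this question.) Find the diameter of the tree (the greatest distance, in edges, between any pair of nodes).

11

Starting from teak, a farthest node is acacia at distance 11.
One longest path: teak-olive-cedar-fig-rue-ash-larch-fir-maple-yew-elm-acacia.
So the diameter is 11.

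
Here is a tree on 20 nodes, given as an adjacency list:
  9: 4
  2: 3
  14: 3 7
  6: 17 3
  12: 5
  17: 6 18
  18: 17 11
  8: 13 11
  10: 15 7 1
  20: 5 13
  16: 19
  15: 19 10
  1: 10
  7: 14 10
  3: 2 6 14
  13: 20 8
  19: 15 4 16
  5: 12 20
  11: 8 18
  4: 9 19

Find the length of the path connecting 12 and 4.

12 - 5 - 20 - 13 - 8 - 11 - 18 - 17 - 6 - 3 - 14 - 7 - 10 - 15 - 19 - 4: 15 edges.

15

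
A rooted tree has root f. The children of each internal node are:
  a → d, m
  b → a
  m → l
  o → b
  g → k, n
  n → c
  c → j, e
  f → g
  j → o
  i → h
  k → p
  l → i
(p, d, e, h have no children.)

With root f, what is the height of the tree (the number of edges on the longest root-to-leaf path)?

11

The longest root-to-leaf path is f – g – n – c – j – o – b – a – m – l – i – h (11 edges).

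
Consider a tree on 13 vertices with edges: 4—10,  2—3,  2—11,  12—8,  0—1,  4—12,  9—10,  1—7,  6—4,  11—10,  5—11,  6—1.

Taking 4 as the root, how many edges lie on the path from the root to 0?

Path from 4 to 0: 4 – 6 – 1 – 0, which has 3 edges.

3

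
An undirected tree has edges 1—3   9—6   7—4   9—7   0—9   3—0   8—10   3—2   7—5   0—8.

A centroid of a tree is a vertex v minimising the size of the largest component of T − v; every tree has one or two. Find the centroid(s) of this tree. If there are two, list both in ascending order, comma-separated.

0

Removing 0 splits the tree into components of sizes 5, 3, 2; the largest is 5 ≤ ⌊11/2⌋ = 5.
No neighbour of 0 does as well, so 0 is the unique centroid.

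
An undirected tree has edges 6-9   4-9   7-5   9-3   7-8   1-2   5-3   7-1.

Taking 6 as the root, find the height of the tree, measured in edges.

6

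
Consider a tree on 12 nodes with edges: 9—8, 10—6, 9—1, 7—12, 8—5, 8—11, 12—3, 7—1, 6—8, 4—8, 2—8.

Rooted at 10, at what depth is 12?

6

Path from 10 to 12: 10 → 6 → 8 → 9 → 1 → 7 → 12, which has 6 edges.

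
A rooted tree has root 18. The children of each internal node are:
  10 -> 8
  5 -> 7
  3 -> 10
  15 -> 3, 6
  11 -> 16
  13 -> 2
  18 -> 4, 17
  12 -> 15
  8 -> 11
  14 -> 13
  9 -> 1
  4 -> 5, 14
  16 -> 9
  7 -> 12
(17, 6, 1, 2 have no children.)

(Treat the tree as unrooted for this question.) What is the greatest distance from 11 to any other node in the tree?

11

A farthest node from 11 is 2.
The path 11-8-10-3-15-12-7-5-4-14-13-2 has 11 edges.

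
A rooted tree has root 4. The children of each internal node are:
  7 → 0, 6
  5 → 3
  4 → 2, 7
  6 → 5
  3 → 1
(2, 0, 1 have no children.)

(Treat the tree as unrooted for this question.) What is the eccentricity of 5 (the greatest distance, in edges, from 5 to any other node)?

4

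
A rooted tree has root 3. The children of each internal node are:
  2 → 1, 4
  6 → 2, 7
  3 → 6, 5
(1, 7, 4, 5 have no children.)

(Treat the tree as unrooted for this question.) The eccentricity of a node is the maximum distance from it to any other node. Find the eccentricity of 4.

A farthest node from 4 is 5.
The path 4–2–6–3–5 has 4 edges.

4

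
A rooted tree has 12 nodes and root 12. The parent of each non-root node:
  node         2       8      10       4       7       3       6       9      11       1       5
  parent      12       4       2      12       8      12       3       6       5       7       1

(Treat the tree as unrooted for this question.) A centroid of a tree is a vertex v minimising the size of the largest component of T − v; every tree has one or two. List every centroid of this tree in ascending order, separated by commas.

Delete 12: the remaining components have sizes 6, 3, 2. Max 6 ≤ 6, so 12 is a centroid.
Its neighbour 4 also leaves a largest component of size 6, so both are centroids.

4, 12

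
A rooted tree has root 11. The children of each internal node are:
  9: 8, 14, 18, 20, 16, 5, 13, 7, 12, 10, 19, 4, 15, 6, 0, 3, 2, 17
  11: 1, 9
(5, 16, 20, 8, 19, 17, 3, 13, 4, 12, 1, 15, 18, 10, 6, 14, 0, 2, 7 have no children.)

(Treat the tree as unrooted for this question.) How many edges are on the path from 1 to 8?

3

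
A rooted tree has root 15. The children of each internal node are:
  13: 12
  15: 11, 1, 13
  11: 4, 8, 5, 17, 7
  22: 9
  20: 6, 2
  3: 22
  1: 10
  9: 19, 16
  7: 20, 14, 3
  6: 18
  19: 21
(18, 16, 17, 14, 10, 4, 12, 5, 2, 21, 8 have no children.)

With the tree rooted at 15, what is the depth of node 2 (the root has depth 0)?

15 – 11 – 7 – 20 – 2 — 4 edges.

4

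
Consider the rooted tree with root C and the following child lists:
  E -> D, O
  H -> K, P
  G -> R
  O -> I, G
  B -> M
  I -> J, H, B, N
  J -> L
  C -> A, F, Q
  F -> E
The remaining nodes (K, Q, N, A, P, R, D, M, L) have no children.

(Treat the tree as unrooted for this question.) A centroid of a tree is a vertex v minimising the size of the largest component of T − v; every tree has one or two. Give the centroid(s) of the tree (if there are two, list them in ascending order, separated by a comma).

Removing O splits the tree into components of sizes 9, 6, 2; the largest is 9 ≤ ⌊18/2⌋ = 9.
I is adjacent to O and is also a centroid (the largest component after removing it is likewise 9).

I, O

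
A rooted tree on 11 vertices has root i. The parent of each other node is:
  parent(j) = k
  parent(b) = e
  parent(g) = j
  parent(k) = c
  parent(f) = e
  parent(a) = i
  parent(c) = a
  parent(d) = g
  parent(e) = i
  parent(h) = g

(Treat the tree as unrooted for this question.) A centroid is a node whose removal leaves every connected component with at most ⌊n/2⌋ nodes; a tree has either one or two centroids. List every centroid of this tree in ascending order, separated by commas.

Removing c splits the tree into components of sizes 5, 5; the largest is 5 ≤ ⌊11/2⌋ = 5.
Every other node leaves some component of size > 5, so the centroid is unique.

c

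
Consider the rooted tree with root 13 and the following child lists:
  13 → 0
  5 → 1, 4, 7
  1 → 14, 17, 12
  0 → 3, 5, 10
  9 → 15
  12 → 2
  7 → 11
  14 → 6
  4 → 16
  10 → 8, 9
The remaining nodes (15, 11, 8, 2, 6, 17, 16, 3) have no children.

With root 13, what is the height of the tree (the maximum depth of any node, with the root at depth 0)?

2 sits deepest: 13-0-5-1-12-2 — 5 edges from the root.

5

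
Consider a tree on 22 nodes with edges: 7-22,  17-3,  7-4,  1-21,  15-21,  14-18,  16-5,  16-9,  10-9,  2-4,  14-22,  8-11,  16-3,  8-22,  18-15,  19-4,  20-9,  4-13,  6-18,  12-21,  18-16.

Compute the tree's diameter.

8

BFS from 2 reaches 1 last, at distance 8; BFS from 1 confirms no node is farther.
Path: 2–4–7–22–14–18–15–21–1.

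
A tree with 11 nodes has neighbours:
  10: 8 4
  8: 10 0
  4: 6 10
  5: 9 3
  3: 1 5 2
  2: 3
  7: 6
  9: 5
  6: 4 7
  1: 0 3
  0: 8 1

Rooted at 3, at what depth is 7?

7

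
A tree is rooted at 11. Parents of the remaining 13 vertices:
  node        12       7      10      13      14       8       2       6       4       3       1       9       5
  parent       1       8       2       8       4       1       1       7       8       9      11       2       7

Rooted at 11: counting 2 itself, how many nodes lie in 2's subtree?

Descendants of 2 (including itself): 2, 9, 10, 3. That's 4.

4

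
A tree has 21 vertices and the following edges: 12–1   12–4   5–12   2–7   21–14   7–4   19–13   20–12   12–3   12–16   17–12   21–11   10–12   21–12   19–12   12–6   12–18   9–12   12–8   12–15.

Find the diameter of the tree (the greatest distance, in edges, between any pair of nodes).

5

BFS from 2 reaches 13 last, at distance 5; BFS from 13 confirms no node is farther.
Path: 2 - 7 - 4 - 12 - 19 - 13.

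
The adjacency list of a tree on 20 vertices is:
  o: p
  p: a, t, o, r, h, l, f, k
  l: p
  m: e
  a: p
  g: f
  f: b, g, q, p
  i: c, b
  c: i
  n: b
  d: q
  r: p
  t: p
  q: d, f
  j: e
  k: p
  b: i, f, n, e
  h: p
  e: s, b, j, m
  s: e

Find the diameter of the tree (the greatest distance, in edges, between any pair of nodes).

5

A longest path is d–q–f–b–e–m, with 5 edges.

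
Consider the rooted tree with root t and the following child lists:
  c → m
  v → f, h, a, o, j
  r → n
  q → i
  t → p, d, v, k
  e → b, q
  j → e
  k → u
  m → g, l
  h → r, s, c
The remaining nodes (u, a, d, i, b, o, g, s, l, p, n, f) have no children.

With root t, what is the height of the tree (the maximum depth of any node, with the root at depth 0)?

5

The longest root-to-leaf path is t – v – j – e – q – i (5 edges).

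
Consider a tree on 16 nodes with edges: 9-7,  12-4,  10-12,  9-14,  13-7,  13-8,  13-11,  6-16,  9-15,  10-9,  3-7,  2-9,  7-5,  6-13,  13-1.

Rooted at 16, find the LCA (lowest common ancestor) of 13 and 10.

13

13's ancestor chain is 13, 6, 16 and 10's is 10, 9, 7, 13, 6, 16; they first meet at 13.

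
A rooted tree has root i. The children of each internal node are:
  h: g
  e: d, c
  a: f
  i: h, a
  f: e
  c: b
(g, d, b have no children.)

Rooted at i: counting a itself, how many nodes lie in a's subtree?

The subtree rooted at a contains: a, f, e, c, d, b — 6 nodes.

6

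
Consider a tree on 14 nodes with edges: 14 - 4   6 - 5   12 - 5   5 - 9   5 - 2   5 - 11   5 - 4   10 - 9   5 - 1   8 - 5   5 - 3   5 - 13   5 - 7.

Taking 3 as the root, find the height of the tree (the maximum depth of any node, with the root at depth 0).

The longest root-to-leaf path is 3–5–4–14 (3 edges).

3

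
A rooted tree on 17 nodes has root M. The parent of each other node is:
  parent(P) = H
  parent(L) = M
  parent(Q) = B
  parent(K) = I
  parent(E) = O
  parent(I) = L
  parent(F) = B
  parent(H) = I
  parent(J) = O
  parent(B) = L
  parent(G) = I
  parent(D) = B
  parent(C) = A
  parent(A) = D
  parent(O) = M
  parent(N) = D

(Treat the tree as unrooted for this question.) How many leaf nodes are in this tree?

9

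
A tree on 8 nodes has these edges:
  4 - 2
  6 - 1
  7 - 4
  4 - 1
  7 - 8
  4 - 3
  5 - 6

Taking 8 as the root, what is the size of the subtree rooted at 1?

3

Descendants of 1 (including itself): 1, 6, 5. That's 3.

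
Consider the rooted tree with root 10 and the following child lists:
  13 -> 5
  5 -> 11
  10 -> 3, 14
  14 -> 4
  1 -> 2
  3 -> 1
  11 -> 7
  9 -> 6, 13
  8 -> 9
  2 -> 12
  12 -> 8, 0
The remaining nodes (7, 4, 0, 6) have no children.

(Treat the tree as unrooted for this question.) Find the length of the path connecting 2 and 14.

Walking from 2: 2–1–3–10–14. Length 4.

4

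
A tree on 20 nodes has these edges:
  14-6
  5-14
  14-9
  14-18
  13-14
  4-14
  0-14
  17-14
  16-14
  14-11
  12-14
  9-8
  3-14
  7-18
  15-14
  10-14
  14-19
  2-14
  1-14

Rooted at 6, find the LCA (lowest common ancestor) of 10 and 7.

14

Path 10→root: 10 14 6; path 7→root: 7 18 14 6.
First common node: 14.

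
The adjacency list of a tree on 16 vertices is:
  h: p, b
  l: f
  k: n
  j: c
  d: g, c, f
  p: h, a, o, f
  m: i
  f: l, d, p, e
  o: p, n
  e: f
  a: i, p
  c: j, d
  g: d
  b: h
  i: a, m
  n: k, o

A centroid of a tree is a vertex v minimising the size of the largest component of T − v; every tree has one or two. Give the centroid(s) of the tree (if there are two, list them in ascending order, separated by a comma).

p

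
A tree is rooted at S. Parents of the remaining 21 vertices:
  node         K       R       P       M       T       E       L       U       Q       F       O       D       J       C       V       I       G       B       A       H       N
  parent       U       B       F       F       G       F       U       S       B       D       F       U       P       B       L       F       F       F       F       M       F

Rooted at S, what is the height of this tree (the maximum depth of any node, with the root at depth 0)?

5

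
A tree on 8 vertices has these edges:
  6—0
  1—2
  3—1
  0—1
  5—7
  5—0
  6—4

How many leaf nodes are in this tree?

Exactly 4 nodes have a single neighbour: 2, 3, 4, 7.

4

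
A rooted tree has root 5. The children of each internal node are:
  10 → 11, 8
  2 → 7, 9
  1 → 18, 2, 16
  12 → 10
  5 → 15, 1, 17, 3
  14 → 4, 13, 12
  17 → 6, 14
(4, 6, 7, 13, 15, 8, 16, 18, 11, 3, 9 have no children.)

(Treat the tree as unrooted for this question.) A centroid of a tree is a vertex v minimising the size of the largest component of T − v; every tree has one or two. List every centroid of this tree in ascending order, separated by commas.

Delete 5: the remaining components have sizes 9, 6, 1, 1. Max 9 ≤ 9, so 5 is a centroid.
17 is adjacent to 5 and is also a centroid (the largest component after removing it is likewise 9).

5, 17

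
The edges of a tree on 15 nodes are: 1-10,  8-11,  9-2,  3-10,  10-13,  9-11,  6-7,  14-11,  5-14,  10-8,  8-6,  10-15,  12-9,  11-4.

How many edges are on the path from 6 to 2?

The path is 6–8–11–9–2, which has 4 edges.

4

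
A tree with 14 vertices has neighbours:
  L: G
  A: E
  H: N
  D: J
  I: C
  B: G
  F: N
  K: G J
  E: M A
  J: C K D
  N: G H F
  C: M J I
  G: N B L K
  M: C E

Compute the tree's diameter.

8

BFS from A reaches H last, at distance 8; BFS from H confirms no node is farther.
Path: A - E - M - C - J - K - G - N - H.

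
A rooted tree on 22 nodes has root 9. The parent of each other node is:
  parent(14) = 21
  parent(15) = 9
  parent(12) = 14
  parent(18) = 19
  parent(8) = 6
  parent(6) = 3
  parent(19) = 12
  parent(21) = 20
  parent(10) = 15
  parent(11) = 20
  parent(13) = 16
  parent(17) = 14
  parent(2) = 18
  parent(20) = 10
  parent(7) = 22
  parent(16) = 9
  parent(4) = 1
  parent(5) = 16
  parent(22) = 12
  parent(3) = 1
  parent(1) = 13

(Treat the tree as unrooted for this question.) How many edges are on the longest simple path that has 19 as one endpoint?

The node farthest from 19 is 8, via 19–12–14–21–20–10–15–9–16–13–1–3–6–8 — 13 edges.

13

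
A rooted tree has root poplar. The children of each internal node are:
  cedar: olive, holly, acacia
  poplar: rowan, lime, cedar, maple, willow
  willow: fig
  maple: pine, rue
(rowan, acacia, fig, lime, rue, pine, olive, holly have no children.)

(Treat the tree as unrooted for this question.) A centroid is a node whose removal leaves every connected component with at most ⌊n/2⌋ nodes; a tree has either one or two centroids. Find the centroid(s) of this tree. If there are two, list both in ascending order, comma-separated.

poplar

If poplar is removed the pieces have sizes 4, 3, 2, 1, 1, all ≤ ⌊12/2⌋ = 6.
No neighbour of poplar does as well, so poplar is the unique centroid.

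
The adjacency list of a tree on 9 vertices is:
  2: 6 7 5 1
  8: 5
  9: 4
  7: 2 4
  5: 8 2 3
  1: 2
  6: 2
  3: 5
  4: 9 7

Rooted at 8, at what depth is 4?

4

Path from 8 to 4: 8–5–2–7–4, which has 4 edges.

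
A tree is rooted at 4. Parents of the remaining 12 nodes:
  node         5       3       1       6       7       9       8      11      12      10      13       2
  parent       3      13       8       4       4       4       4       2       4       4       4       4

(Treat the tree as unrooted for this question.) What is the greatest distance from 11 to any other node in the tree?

5

A farthest node from 11 is 5.
The path 11–2–4–13–3–5 has 5 edges.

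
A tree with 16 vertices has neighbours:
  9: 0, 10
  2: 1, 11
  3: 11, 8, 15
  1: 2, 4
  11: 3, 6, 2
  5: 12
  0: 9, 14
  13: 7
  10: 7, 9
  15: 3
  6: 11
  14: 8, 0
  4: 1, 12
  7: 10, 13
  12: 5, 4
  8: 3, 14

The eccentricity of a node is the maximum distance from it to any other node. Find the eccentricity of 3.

7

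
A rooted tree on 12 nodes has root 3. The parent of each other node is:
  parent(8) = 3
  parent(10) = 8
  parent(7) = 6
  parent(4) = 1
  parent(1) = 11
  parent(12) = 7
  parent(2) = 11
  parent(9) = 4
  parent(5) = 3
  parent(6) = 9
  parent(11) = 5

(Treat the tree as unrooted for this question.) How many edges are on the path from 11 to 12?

11–1–4–9–6–7–12: 6 edges.

6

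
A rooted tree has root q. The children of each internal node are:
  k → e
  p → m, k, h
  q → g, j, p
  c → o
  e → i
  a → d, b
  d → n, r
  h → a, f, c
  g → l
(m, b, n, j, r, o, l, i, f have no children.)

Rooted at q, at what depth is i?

4

q–p–k–e–i — 4 edges.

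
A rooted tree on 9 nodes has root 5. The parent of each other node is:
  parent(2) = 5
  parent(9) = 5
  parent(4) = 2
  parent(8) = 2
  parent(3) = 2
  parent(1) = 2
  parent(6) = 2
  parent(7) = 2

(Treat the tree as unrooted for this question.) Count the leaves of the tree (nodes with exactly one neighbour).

Degree-1 nodes: 1, 3, 4, 6, 7, 8, 9 — 7 of them.

7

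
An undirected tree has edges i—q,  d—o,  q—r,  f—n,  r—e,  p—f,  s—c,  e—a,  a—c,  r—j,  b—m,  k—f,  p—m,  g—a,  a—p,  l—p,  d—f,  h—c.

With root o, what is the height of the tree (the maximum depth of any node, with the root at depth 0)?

The longest root-to-leaf path is o–d–f–p–a–e–r–q–i (8 edges).

8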